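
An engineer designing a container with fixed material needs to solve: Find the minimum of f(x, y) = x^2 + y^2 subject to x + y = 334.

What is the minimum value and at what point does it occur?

Substitute y = 334 - x into f(x,y) = x^2 + y^2:
g(x) = x^2 + (334 - x)^2 = 2x^2 - 668x + 111556
g'(x) = 4x - 668 = 0  =>  x = 167
y = 334 - 167 = 167
Minimum value = 167^2 + 167^2 = 55778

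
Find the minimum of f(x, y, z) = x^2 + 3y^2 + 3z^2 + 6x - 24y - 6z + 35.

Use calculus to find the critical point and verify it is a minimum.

f(x,y,z) = x^2 + 3y^2 + 3z^2 + 6x - 24y - 6z + 35
df/dx = 2x + (6) = 0 => x = -3
df/dy = 6y + (-24) = 0 => y = 4
df/dz = 6z + (-6) = 0 => z = 1
f(-3,4,1) = 1*(-3)^2 + 3*(4)^2 + 3*(1)^2 + 6*(-3) + -24*(4) + -6*(1) + 35 = -25
Hessian is diagonal with entries 2, 6, 6 > 0, confirmed minimum.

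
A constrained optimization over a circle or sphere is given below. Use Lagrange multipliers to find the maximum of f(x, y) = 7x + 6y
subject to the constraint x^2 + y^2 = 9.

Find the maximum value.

Set up Lagrange conditions: grad f = lambda * grad g
  7 = 2*lambda*x
  6 = 2*lambda*y
From these: x/y = 7/6, so x = 7t, y = 6t for some t.
Substitute into constraint: (7t)^2 + (6t)^2 = 9
  t^2 * 85 = 9
  t = sqrt(9/85)
Maximum = 7*x + 6*y = (7^2 + 6^2)*t = 85 * sqrt(9/85) = sqrt(765)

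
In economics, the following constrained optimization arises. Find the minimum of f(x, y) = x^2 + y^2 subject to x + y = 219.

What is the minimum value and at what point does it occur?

Substitute y = 219 - x into f(x,y) = x^2 + y^2:
g(x) = x^2 + (219 - x)^2 = 2x^2 - 438x + 47961
g'(x) = 4x - 438 = 0  =>  x = 219/2
y = 219 - 219/2 = 219/2
Minimum value = (219/2)^2 + (219/2)^2 = 47961/2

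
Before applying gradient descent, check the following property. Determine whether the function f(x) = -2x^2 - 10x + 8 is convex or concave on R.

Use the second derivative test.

f(x) = -2x^2 - 10x + 8
f'(x) = -4x - 10
f''(x) = -4
Since f''(x) = -4 < 0 for all x, f is concave on R.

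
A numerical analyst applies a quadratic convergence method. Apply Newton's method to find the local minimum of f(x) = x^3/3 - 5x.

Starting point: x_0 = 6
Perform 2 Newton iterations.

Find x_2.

f(x) = x^3/3 - 5x
f'(x) = x^2 - 5, f''(x) = 2x
Newton update: x_{n+1} = x_n - (x_n^2 - 5)/(2*x_n)
Step 1: x_0 = 6, f'=31, f''=12, x_1 = 41/12
Step 2: x_1 = 41/12, f'=961/144, f''=41/6, x_2 = 2401/984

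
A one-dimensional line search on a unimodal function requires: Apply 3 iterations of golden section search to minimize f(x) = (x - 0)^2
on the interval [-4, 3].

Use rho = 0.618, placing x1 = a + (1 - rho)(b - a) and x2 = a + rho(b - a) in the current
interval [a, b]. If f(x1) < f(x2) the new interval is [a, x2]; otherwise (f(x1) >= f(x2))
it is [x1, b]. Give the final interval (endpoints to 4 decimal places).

Golden section search for min of f(x) = (x - 0)^2 on [-4, 3].
Each step: x1 = a + (1 - rho)(b - a), x2 = a + rho(b - a); if f(x1) < f(x2) keep [a, x2], otherwise keep [x1, b].
Step 1: [-4.0000, 3.0000], x1=-1.3260 (f=1.7583), x2=0.3260 (f=0.1063); f(x1) > f(x2) => keep [-1.3260, 3.0000]
Step 2: [-1.3260, 3.0000], x1=0.3265 (f=0.1066), x2=1.3475 (f=1.8157); f(x1) < f(x2) => keep [-1.3260, 1.3475]
Step 3: [-1.3260, 1.3475], x1=-0.3047 (f=0.0929), x2=0.3262 (f=0.1064); f(x1) < f(x2) => keep [-1.3260, 0.3262]
Final interval: [-1.3260, 0.3262]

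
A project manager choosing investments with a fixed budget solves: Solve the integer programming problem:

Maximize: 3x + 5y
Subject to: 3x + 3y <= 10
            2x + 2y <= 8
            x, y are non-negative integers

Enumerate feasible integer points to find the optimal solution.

Constraint 1: 3x + 3y <= 10
Constraint 2: 2x + 2y <= 8
Feasible x range (need y >= 0): 0 <= x <= min(10/3, 8/2) => x in {0, ..., 3}.
Enumerate feasible integer points row by row (the coefficient of y is 5 > 0, so for each x the largest feasible y gives the best value):
  x = 0: y <= min((10 - 3*0)/3, (8 - 2*0)/2) => y in {0, ..., 3}; best 3*0 + 5*3 = 15
  x = 1: y <= min((10 - 3*1)/3, (8 - 2*1)/2) => y in {0, ..., 2}; best 3*1 + 5*2 = 13
  x = 2: y <= min((10 - 3*2)/3, (8 - 2*2)/2) => y in {0, ..., 1}; best 3*2 + 5*1 = 11
  x = 3: y <= min((10 - 3*3)/3, (8 - 2*3)/2) => y in {0}; best 3*3 + 5*0 = 9
The maximum 3x + 5y = 15 is achieved at x = 0, y = 3.
Check: 3*0 + 3*3 = 9 <= 10 and 2*0 + 2*3 = 6 <= 8.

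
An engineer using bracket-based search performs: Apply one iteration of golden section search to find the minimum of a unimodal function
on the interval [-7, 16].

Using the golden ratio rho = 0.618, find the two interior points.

Golden section search on [-7, 16].
Golden ratio rho = 0.618 (approx).
Interior points:
  x_1 = -7 + (1-0.618)*23 = 1.7860
  x_2 = -7 + 0.618*23 = 7.2140
Compare f(x_1) and f(x_2) to determine which subinterval to keep.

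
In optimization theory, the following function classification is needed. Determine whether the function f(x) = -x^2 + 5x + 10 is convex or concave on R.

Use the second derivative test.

f(x) = -x^2 + 5x + 10
f'(x) = -2x + 5
f''(x) = -2
Since f''(x) = -2 < 0 for all x, f is concave on R.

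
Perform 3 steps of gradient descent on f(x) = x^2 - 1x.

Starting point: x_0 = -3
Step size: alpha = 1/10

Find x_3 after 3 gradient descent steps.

f(x) = x^2 - 1x, f'(x) = 2x + (-1)
Step 1: f'(-3) = -7, x_1 = -3 - 1/10 * -7 = -23/10
Step 2: f'(-23/10) = -28/5, x_2 = -23/10 - 1/10 * -28/5 = -87/50
Step 3: f'(-87/50) = -112/25, x_3 = -87/50 - 1/10 * -112/25 = -323/250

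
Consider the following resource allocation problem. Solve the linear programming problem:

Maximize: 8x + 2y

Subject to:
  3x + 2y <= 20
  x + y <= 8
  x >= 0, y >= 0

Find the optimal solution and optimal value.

Feasible vertices: (0, 0), (0, 8), (4, 4), (20/3, 0)
Objective 8x + 2y at each:
  (0, 0): 0
  (0, 8): 16
  (4, 4): 40
  (20/3, 0): 160/3
Maximum is 160/3 at (20/3, 0).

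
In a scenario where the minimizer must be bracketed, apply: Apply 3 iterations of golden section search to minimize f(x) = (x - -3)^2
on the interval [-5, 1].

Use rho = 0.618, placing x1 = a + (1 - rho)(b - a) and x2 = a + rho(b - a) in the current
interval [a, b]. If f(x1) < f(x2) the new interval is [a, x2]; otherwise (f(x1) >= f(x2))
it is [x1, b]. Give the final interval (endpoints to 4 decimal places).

Golden section search for min of f(x) = (x - -3)^2 on [-5, 1].
Each step: x1 = a + (1 - rho)(b - a), x2 = a + rho(b - a); if f(x1) < f(x2) keep [a, x2], otherwise keep [x1, b].
Step 1: [-5.0000, 1.0000], x1=-2.7080 (f=0.0853), x2=-1.2920 (f=2.9173); f(x1) < f(x2) => keep [-5.0000, -1.2920]
Step 2: [-5.0000, -1.2920], x1=-3.5835 (f=0.3405), x2=-2.7085 (f=0.0850); f(x1) > f(x2) => keep [-3.5835, -1.2920]
Step 3: [-3.5835, -1.2920], x1=-2.7082 (f=0.0852), x2=-2.1674 (f=0.6933); f(x1) < f(x2) => keep [-3.5835, -2.1674]
Final interval: [-3.5835, -2.1674]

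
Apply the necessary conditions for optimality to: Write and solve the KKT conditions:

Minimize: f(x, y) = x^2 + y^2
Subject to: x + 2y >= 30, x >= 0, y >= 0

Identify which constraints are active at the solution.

KKT conditions for min x^2 + y^2 s.t. 1x + 2y >= 30, x >= 0, y >= 0:
Stationarity: 2x = mu*1 + mu_x, 2y = mu*2 + mu_y, with mu, mu_x, mu_y >= 0
Complementary slackness: mu*(x + 2y - 30) = 0, mu_x*x = 0, mu_y*y = 0
(0, 0) is infeasible (1*0 + 2*0 < 30), so if mu = 0 stationarity would force x = mu_x/2 >= 0, y = mu_y/2 >= 0 with mu_x*x = mu_y*y = 0, i.e. x = y = 0: contradiction. Hence mu > 0 and x + 2y = 30 is active.
Try x > 0, y > 0 (so mu_x = mu_y = 0): x = 1*mu/2, y = 2*mu/2
Substitute: 1*(1*mu/2) + 2*(2*mu/2) = 30
  mu*5/2 = 30 => mu = 12
x* = 6 > 0, y* = 12 > 0, consistent with mu_x = mu_y = 0.
f is convex and the constraints are linear, so this KKT point is the global minimum.
f* = 180
Active constraints: x + 2y >= 30 (holds with equality, mu = 12 > 0); x >= 0 and y >= 0 are inactive (mu_x = mu_y = 0).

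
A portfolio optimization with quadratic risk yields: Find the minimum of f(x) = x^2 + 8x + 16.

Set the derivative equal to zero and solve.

f(x) = x^2 + 8x + 16
f'(x) = 2x + (8) = 0
x = -8/2 = -4
f(-4) = 0
Since f''(x) = 2 > 0, this is a minimum.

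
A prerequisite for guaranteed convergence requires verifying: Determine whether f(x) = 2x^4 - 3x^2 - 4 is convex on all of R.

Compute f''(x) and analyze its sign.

f(x) = 2x^4 - 3x^2 - 4
f'(x) = 8x^3 + -6x
f''(x) = 24x^2 + -6
f''(0) = -6 < 0, so not convex near x = 0
Therefore, f is not globally convex on R.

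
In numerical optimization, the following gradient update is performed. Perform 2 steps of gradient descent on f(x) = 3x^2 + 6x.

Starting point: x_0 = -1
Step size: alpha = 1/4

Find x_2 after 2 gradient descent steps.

f(x) = 3x^2 + 6x, f'(x) = 6x + (6)
Step 1: f'(-1) = 0, x_1 = -1 - 1/4 * 0 = -1
Step 2: f'(-1) = 0, x_2 = -1 - 1/4 * 0 = -1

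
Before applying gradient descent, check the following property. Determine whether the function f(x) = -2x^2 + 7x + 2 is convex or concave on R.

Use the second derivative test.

f(x) = -2x^2 + 7x + 2
f'(x) = -4x + 7
f''(x) = -4
Since f''(x) = -4 < 0 for all x, f is concave on R.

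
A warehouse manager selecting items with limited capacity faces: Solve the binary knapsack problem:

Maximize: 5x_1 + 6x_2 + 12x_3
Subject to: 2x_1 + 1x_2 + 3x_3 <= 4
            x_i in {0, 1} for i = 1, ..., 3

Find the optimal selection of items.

Items: item 1 (v=5, w=2), item 2 (v=6, w=1), item 3 (v=12, w=3)
Capacity: 4
Checking all 8 subsets (w = total weight, v = total value):
  {}: w = 0, v = 0
  {1}: w = 2, v = 5
  {2}: w = 1, v = 6
  {3}: w = 3, v = 12
  {1, 2}: w = 3, v = 11
  {1, 3}: w = 5 > 4, infeasible
  {2, 3}: w = 4, v = 18
  {1, 2, 3}: w = 6 > 4, infeasible
Best feasible subset: items [2, 3]
Total weight: 4 <= 4, total value: 18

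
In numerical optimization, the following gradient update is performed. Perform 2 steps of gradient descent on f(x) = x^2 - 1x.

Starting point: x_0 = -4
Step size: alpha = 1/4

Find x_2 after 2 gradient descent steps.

f(x) = x^2 - 1x, f'(x) = 2x + (-1)
Step 1: f'(-4) = -9, x_1 = -4 - 1/4 * -9 = -7/4
Step 2: f'(-7/4) = -9/2, x_2 = -7/4 - 1/4 * -9/2 = -5/8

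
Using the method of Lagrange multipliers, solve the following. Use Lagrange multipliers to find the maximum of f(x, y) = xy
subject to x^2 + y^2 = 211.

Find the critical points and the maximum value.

Lagrange conditions: y = 2*lambda*x and x = 2*lambda*y
If x = 0 then y = 0, violating the constraint, so x, y != 0.
Dividing: y/x = x/y => x^2 = y^2 => y = x or y = -x
Constraint: 2x^2 = 211 => x^2 = 211/2 => x = +/-sqrt(211/2)
Critical points: (sqrt(211/2), sqrt(211/2)), (-sqrt(211/2), -sqrt(211/2)), (sqrt(211/2), -sqrt(211/2)), (-sqrt(211/2), sqrt(211/2))
  y = x:  xy = x^2 = 211/2  at (sqrt(211/2), sqrt(211/2)) and (-sqrt(211/2), -sqrt(211/2))
  y = -x: xy = -x^2 = -211/2 at (sqrt(211/2), -sqrt(211/2)) and (-sqrt(211/2), sqrt(211/2))
Maximum xy = 211/2 at (sqrt(211/2), sqrt(211/2)) and (-sqrt(211/2), -sqrt(211/2))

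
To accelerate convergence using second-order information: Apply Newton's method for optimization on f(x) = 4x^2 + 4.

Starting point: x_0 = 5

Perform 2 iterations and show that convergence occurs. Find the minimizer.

f(x) = 4x^2 + 4, f'(x) = 8x + (0), f''(x) = 8
Step 1: f'(5) = 40, x_1 = 5 - 40/8 = 0
Step 2: f'(0) = 0, x_2 = 0 (converged)
Newton's method converges in 1 step for quadratics.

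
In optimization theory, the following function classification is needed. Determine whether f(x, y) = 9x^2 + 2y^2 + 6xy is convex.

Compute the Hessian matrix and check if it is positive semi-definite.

f(x,y) = 9x^2 + 2y^2 + 6xy
Hessian H = [[18, 6], [6, 4]]
trace(H) = 22, det(H) = 36
Eigenvalues: (22 +/- sqrt(340)) / 2 = 20.22, 1.78
Since both eigenvalues > 0, f is convex.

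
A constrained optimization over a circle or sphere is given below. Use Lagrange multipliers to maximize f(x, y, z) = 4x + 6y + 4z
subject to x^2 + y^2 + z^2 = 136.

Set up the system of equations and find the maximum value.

Lagrange conditions: 4 = 2*lambda*x, 6 = 2*lambda*y, 4 = 2*lambda*z
So x:4 = y:6 = z:4, i.e. x = 4t, y = 6t, z = 4t
Constraint: t^2*(4^2 + 6^2 + 4^2) = 136
  t^2 * 68 = 136  =>  t = sqrt(2)
Maximum = 4*4t + 6*6t + 4*4t = 68*sqrt(2) = sqrt(9248)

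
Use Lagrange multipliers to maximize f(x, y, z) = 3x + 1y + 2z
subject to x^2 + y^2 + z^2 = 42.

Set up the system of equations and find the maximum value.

Lagrange conditions: 3 = 2*lambda*x, 1 = 2*lambda*y, 2 = 2*lambda*z
So x:3 = y:1 = z:2, i.e. x = 3t, y = 1t, z = 2t
Constraint: t^2*(3^2 + 1^2 + 2^2) = 42
  t^2 * 14 = 42  =>  t = sqrt(3)
Maximum = 3*3t + 1*1t + 2*2t = 14*sqrt(3) = sqrt(588)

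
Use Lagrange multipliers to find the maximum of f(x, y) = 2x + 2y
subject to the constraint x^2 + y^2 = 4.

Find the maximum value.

Set up Lagrange conditions: grad f = lambda * grad g
  2 = 2*lambda*x
  2 = 2*lambda*y
From these: x/y = 2/2, so x = 2t, y = 2t for some t.
Substitute into constraint: (2t)^2 + (2t)^2 = 4
  t^2 * 8 = 4
  t = sqrt(4/8)
Maximum = 2*x + 2*y = (2^2 + 2^2)*t = 8 * sqrt(4/8) = sqrt(32)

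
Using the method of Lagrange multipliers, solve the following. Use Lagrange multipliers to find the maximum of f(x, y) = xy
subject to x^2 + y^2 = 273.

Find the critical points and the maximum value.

Lagrange conditions: y = 2*lambda*x and x = 2*lambda*y
If x = 0 then y = 0, violating the constraint, so x, y != 0.
Dividing: y/x = x/y => x^2 = y^2 => y = x or y = -x
Constraint: 2x^2 = 273 => x^2 = 273/2 => x = +/-sqrt(273/2)
Critical points: (sqrt(273/2), sqrt(273/2)), (-sqrt(273/2), -sqrt(273/2)), (sqrt(273/2), -sqrt(273/2)), (-sqrt(273/2), sqrt(273/2))
  y = x:  xy = x^2 = 273/2  at (sqrt(273/2), sqrt(273/2)) and (-sqrt(273/2), -sqrt(273/2))
  y = -x: xy = -x^2 = -273/2 at (sqrt(273/2), -sqrt(273/2)) and (-sqrt(273/2), sqrt(273/2))
Maximum xy = 273/2 at (sqrt(273/2), sqrt(273/2)) and (-sqrt(273/2), -sqrt(273/2))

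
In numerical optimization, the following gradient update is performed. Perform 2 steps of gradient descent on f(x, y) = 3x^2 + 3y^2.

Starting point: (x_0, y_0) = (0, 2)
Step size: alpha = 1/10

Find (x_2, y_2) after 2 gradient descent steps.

f(x,y) = 3x^2 + 3y^2
grad_x = 6x + 0y, grad_y = 6y + 0x
Step 1: grad = (0, 12), (0, 4/5)
Step 2: grad = (0, 24/5), (0, 8/25)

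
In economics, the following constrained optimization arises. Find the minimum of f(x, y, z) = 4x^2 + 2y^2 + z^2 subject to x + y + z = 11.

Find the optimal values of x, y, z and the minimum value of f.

Using Lagrange multipliers on f = 4x^2 + 2y^2 + z^2 with constraint x + y + z = 11:
Conditions: 2*4*x = lambda, 2*2*y = lambda, 2*1*z = lambda
So x = lambda/8, y = lambda/4, z = lambda/2
Substituting into constraint: lambda * (7/8) = 11
lambda = 88/7
x = 11/7, y = 22/7, z = 44/7
Minimum value = 484/7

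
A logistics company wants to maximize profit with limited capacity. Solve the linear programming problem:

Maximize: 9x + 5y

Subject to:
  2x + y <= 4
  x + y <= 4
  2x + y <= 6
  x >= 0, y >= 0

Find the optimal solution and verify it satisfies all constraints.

Feasible vertices: (0, 0), (0, 4), (2, 0)
Objective 9x + 5y at each vertex:
  (0, 0): 0
  (0, 4): 20
  (2, 0): 18
Maximum is 20 at (0, 4).
Verify constraints at (x, y) = (0, 4):
  2*0 + 1*4 = 4 <= 4 (active)
  1*0 + 1*4 = 4 <= 4 (active)
  2*0 + 1*4 = 4 <= 6
  x = 0 >= 0, y = 4 >= 0. All constraints satisfied.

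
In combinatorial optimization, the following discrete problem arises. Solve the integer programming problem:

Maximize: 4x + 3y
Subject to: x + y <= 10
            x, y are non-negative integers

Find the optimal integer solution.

Objective: 4x + 3y, constraint: x + y <= 10
Coefficient of x is 4 >= coefficient of y is 3, so allocate the entire budget to x.
Optimal: x = 10, y = 0, value = 40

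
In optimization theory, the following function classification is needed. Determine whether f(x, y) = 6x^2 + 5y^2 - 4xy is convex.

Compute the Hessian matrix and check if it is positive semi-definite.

f(x,y) = 6x^2 + 5y^2 - 4xy
Hessian H = [[12, -4], [-4, 10]]
trace(H) = 22, det(H) = 104
Eigenvalues: (22 +/- sqrt(68)) / 2 = 15.12, 6.877
Since both eigenvalues > 0, f is convex.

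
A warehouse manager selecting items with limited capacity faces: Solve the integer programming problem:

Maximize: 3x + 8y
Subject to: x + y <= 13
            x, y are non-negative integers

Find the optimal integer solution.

Objective: 3x + 8y, constraint: x + y <= 13
Coefficient of y is 8 > coefficient of x is 3, so allocate the entire budget to y.
Optimal: x = 0, y = 13, value = 104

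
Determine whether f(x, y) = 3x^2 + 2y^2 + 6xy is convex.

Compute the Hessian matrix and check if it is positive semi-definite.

f(x,y) = 3x^2 + 2y^2 + 6xy
Hessian H = [[6, 6], [6, 4]]
trace(H) = 10, det(H) = -12
Eigenvalues: (10 +/- sqrt(148)) / 2 = 11.08, -1.083
Since not both eigenvalues positive, f is neither convex nor concave.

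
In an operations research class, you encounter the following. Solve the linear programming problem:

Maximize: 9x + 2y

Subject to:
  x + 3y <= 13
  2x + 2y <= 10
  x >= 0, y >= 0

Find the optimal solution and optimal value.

Feasible vertices: (0, 0), (0, 13/3), (1, 4), (5, 0)
Objective 9x + 2y at each:
  (0, 0): 0
  (0, 13/3): 26/3
  (1, 4): 17
  (5, 0): 45
Maximum is 45 at (5, 0).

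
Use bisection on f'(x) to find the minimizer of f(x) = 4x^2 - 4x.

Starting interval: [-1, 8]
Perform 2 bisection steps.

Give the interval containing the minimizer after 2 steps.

Finding critical point of f(x) = 4x^2 - 4x using bisection on f'(x) = 8x + -4.
f'(x) = 0 when x = 1/2.
Starting interval: [-1, 8]
Step 1: mid = 7/2, f'(mid) = 24, new interval = [-1, 7/2]
Step 2: mid = 5/4, f'(mid) = 6, new interval = [-1, 5/4]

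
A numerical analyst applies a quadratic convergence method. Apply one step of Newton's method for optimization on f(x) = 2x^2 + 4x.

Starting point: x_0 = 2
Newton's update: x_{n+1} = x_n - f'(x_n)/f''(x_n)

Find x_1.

f(x) = 2x^2 + 4x
f'(x) = 4x + (4), f''(x) = 4
Newton step: x_1 = x_0 - f'(x_0)/f''(x_0)
f'(2) = 12
x_1 = 2 - 12/4 = -1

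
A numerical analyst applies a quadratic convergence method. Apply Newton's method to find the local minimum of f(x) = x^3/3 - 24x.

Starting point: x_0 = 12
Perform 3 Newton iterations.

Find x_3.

f(x) = x^3/3 - 24x
f'(x) = x^2 - 24, f''(x) = 2x
Newton update: x_{n+1} = x_n - (x_n^2 - 24)/(2*x_n)
Step 1: x_0 = 12, f'=120, f''=24, x_1 = 7
Step 2: x_1 = 7, f'=25, f''=14, x_2 = 73/14
Step 3: x_2 = 73/14, f'=625/196, f''=73/7, x_3 = 10033/2044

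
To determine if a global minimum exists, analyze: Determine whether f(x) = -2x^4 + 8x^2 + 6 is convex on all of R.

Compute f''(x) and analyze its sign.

f(x) = -2x^4 + 8x^2 + 6
f'(x) = -8x^3 + 16x
f''(x) = -24x^2 + 16
f''(x) = -24x^2 + 16 -> -inf as |x| -> inf
Therefore, f is not globally convex on R.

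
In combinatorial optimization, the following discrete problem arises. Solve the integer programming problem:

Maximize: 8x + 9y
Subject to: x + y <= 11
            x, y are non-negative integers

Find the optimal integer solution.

Objective: 8x + 9y, constraint: x + y <= 11
Coefficient of y is 9 > coefficient of x is 8, so allocate the entire budget to y.
Optimal: x = 0, y = 11, value = 99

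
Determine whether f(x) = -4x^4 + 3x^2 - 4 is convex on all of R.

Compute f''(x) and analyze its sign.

f(x) = -4x^4 + 3x^2 - 4
f'(x) = -16x^3 + 6x
f''(x) = -48x^2 + 6
f''(x) = -48x^2 + 6 -> -inf as |x| -> inf
Therefore, f is not globally convex on R.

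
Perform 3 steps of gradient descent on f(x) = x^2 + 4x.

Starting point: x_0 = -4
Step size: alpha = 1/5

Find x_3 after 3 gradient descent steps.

f(x) = x^2 + 4x, f'(x) = 2x + (4)
Step 1: f'(-4) = -4, x_1 = -4 - 1/5 * -4 = -16/5
Step 2: f'(-16/5) = -12/5, x_2 = -16/5 - 1/5 * -12/5 = -68/25
Step 3: f'(-68/25) = -36/25, x_3 = -68/25 - 1/5 * -36/25 = -304/125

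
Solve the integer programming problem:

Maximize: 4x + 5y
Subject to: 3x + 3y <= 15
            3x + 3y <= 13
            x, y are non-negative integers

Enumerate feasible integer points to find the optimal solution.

Constraint 1: 3x + 3y <= 15
Constraint 2: 3x + 3y <= 13
Feasible x range (need y >= 0): 0 <= x <= min(15/3, 13/3) => x in {0, ..., 4}.
Enumerate feasible integer points row by row (the coefficient of y is 5 > 0, so for each x the largest feasible y gives the best value):
  x = 0: y <= min((15 - 3*0)/3, (13 - 3*0)/3) => y in {0, ..., 4}; best 4*0 + 5*4 = 20
  x = 1: y <= min((15 - 3*1)/3, (13 - 3*1)/3) => y in {0, ..., 3}; best 4*1 + 5*3 = 19
  x = 2: y <= min((15 - 3*2)/3, (13 - 3*2)/3) => y in {0, ..., 2}; best 4*2 + 5*2 = 18
  x = 3: y <= min((15 - 3*3)/3, (13 - 3*3)/3) => y in {0, ..., 1}; best 4*3 + 5*1 = 17
  x = 4: y <= min((15 - 3*4)/3, (13 - 3*4)/3) => y in {0}; best 4*4 + 5*0 = 16
The maximum 4x + 5y = 20 is achieved at x = 0, y = 4.
Check: 3*0 + 3*4 = 12 <= 15 and 3*0 + 3*4 = 12 <= 13.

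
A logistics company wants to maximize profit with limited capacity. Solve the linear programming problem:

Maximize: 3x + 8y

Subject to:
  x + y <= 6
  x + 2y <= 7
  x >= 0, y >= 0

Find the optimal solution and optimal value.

Feasible vertices: (0, 0), (0, 7/2), (5, 1), (6, 0)
Objective 3x + 8y at each:
  (0, 0): 0
  (0, 7/2): 28
  (5, 1): 23
  (6, 0): 18
Maximum is 28 at (0, 7/2).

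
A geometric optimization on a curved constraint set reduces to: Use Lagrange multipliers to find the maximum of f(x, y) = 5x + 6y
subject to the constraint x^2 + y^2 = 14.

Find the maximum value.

Set up Lagrange conditions: grad f = lambda * grad g
  5 = 2*lambda*x
  6 = 2*lambda*y
From these: x/y = 5/6, so x = 5t, y = 6t for some t.
Substitute into constraint: (5t)^2 + (6t)^2 = 14
  t^2 * 61 = 14
  t = sqrt(14/61)
Maximum = 5*x + 6*y = (5^2 + 6^2)*t = 61 * sqrt(14/61) = sqrt(854)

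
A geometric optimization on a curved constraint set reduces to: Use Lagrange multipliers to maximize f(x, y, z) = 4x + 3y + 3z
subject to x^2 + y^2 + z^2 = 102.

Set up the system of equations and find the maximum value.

Lagrange conditions: 4 = 2*lambda*x, 3 = 2*lambda*y, 3 = 2*lambda*z
So x:4 = y:3 = z:3, i.e. x = 4t, y = 3t, z = 3t
Constraint: t^2*(4^2 + 3^2 + 3^2) = 102
  t^2 * 34 = 102  =>  t = sqrt(3)
Maximum = 4*4t + 3*3t + 3*3t = 34*sqrt(3) = sqrt(3468)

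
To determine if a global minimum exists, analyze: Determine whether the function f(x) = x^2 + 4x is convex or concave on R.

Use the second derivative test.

f(x) = x^2 + 4x
f'(x) = 2x + 4
f''(x) = 2
Since f''(x) = 2 > 0 for all x, f is convex on R.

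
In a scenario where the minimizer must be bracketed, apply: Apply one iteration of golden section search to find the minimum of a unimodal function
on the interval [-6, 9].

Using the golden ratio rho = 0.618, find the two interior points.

Golden section search on [-6, 9].
Golden ratio rho = 0.618 (approx).
Interior points:
  x_1 = -6 + (1-0.618)*15 = -0.2700
  x_2 = -6 + 0.618*15 = 3.2700
Compare f(x_1) and f(x_2) to determine which subinterval to keep.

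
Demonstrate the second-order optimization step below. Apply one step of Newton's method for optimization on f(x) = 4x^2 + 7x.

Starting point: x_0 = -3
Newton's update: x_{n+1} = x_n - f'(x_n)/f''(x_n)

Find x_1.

f(x) = 4x^2 + 7x
f'(x) = 8x + (7), f''(x) = 8
Newton step: x_1 = x_0 - f'(x_0)/f''(x_0)
f'(-3) = -17
x_1 = -3 - -17/8 = -7/8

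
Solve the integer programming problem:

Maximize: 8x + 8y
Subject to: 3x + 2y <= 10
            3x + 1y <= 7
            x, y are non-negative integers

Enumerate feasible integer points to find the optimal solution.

Constraint 1: 3x + 2y <= 10
Constraint 2: 3x + 1y <= 7
Feasible x range (need y >= 0): 0 <= x <= min(10/3, 7/3) => x in {0, ..., 2}.
Enumerate feasible integer points row by row (the coefficient of y is 8 > 0, so for each x the largest feasible y gives the best value):
  x = 0: y <= min((10 - 3*0)/2, (7 - 3*0)/1) => y in {0, ..., 5}; best 8*0 + 8*5 = 40
  x = 1: y <= min((10 - 3*1)/2, (7 - 3*1)/1) => y in {0, ..., 3}; best 8*1 + 8*3 = 32
  x = 2: y <= min((10 - 3*2)/2, (7 - 3*2)/1) => y in {0, ..., 1}; best 8*2 + 8*1 = 24
The maximum 8x + 8y = 40 is achieved at x = 0, y = 5.
Check: 3*0 + 2*5 = 10 <= 10 and 3*0 + 1*5 = 5 <= 7.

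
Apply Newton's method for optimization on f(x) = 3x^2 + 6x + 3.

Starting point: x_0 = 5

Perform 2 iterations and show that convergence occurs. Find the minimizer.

f(x) = 3x^2 + 6x + 3, f'(x) = 6x + (6), f''(x) = 6
Step 1: f'(5) = 36, x_1 = 5 - 36/6 = -1
Step 2: f'(-1) = 0, x_2 = -1 (converged)
Newton's method converges in 1 step for quadratics.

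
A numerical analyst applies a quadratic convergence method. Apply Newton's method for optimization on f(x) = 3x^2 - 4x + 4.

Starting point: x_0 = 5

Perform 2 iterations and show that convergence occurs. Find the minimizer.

f(x) = 3x^2 - 4x + 4, f'(x) = 6x + (-4), f''(x) = 6
Step 1: f'(5) = 26, x_1 = 5 - 26/6 = 2/3
Step 2: f'(2/3) = 0, x_2 = 2/3 (converged)
Newton's method converges in 1 step for quadratics.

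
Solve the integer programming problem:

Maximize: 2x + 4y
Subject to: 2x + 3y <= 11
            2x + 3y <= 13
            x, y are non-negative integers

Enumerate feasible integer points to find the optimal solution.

Constraint 1: 2x + 3y <= 11
Constraint 2: 2x + 3y <= 13
Feasible x range (need y >= 0): 0 <= x <= min(11/2, 13/2) => x in {0, ..., 5}.
Enumerate feasible integer points row by row (the coefficient of y is 4 > 0, so for each x the largest feasible y gives the best value):
  x = 0: y <= min((11 - 2*0)/3, (13 - 2*0)/3) => y in {0, ..., 3}; best 2*0 + 4*3 = 12
  x = 1: y <= min((11 - 2*1)/3, (13 - 2*1)/3) => y in {0, ..., 3}; best 2*1 + 4*3 = 14
  x = 2: y <= min((11 - 2*2)/3, (13 - 2*2)/3) => y in {0, ..., 2}; best 2*2 + 4*2 = 12
  x = 3: y <= min((11 - 2*3)/3, (13 - 2*3)/3) => y in {0, ..., 1}; best 2*3 + 4*1 = 10
  x = 4: y <= min((11 - 2*4)/3, (13 - 2*4)/3) => y in {0, ..., 1}; best 2*4 + 4*1 = 12
  x = 5: y <= min((11 - 2*5)/3, (13 - 2*5)/3) => y in {0}; best 2*5 + 4*0 = 10
The maximum 2x + 4y = 14 is achieved at x = 1, y = 3.
Check: 2*1 + 3*3 = 11 <= 11 and 2*1 + 3*3 = 11 <= 13.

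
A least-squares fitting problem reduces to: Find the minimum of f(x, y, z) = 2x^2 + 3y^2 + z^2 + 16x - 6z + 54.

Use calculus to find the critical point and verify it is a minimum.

f(x,y,z) = 2x^2 + 3y^2 + z^2 + 16x - 6z + 54
df/dx = 4x + (16) = 0 => x = -4
df/dy = 6y + (0) = 0 => y = 0
df/dz = 2z + (-6) = 0 => z = 3
f(-4,0,3) = 2*(-4)^2 + 3*(0)^2 + 1*(3)^2 + 16*(-4) + -6*(3) + 54 = 13
Hessian is diagonal with entries 4, 6, 2 > 0, confirmed minimum.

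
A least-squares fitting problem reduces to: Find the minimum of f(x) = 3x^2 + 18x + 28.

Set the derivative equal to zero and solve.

f(x) = 3x^2 + 18x + 28
f'(x) = 6x + (18) = 0
x = -18/6 = -3
f(-3) = 1
Since f''(x) = 6 > 0, this is a minimum.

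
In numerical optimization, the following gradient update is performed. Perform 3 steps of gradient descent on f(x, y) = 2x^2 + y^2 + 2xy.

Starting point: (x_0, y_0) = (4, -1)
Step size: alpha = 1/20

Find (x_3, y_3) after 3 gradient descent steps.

f(x,y) = 2x^2 + y^2 + 2xy
grad_x = 4x + 2y, grad_y = 2y + 2x
Step 1: grad = (14, 6), (33/10, -13/10)
Step 2: grad = (53/5, 4), (277/100, -3/2)
Step 3: grad = (202/25, 127/50), (1183/500, -1627/1000)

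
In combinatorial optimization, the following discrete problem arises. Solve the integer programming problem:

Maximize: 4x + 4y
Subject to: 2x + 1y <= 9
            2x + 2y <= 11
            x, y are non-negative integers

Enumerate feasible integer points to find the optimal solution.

Constraint 1: 2x + 1y <= 9
Constraint 2: 2x + 2y <= 11
Feasible x range (need y >= 0): 0 <= x <= min(9/2, 11/2) => x in {0, ..., 4}.
Enumerate feasible integer points row by row (the coefficient of y is 4 > 0, so for each x the largest feasible y gives the best value):
  x = 0: y <= min((9 - 2*0)/1, (11 - 2*0)/2) => y in {0, ..., 5}; best 4*0 + 4*5 = 20
  x = 1: y <= min((9 - 2*1)/1, (11 - 2*1)/2) => y in {0, ..., 4}; best 4*1 + 4*4 = 20
  x = 2: y <= min((9 - 2*2)/1, (11 - 2*2)/2) => y in {0, ..., 3}; best 4*2 + 4*3 = 20
  x = 3: y <= min((9 - 2*3)/1, (11 - 2*3)/2) => y in {0, ..., 2}; best 4*3 + 4*2 = 20
  x = 4: y <= min((9 - 2*4)/1, (11 - 2*4)/2) => y in {0, ..., 1}; best 4*4 + 4*1 = 20
The maximum 4x + 4y = 20 is achieved at x = 0, y = 5.
(The same value 20 is also attained at (1, 4), (2, 3), (3, 2), (4, 1).)
Check: 2*0 + 1*5 = 5 <= 9 and 2*0 + 2*5 = 10 <= 11.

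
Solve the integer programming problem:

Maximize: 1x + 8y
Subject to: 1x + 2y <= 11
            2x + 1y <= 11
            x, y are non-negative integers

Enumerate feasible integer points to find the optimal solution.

Constraint 1: 1x + 2y <= 11
Constraint 2: 2x + 1y <= 11
Feasible x range (need y >= 0): 0 <= x <= min(11/1, 11/2) => x in {0, ..., 5}.
Enumerate feasible integer points row by row (the coefficient of y is 8 > 0, so for each x the largest feasible y gives the best value):
  x = 0: y <= min((11 - 1*0)/2, (11 - 2*0)/1) => y in {0, ..., 5}; best 1*0 + 8*5 = 40
  x = 1: y <= min((11 - 1*1)/2, (11 - 2*1)/1) => y in {0, ..., 5}; best 1*1 + 8*5 = 41
  x = 2: y <= min((11 - 1*2)/2, (11 - 2*2)/1) => y in {0, ..., 4}; best 1*2 + 8*4 = 34
  x = 3: y <= min((11 - 1*3)/2, (11 - 2*3)/1) => y in {0, ..., 4}; best 1*3 + 8*4 = 35
  x = 4: y <= min((11 - 1*4)/2, (11 - 2*4)/1) => y in {0, ..., 3}; best 1*4 + 8*3 = 28
  x = 5: y <= min((11 - 1*5)/2, (11 - 2*5)/1) => y in {0, ..., 1}; best 1*5 + 8*1 = 13
The maximum 1x + 8y = 41 is achieved at x = 1, y = 5.
Check: 1*1 + 2*5 = 11 <= 11 and 2*1 + 1*5 = 7 <= 11.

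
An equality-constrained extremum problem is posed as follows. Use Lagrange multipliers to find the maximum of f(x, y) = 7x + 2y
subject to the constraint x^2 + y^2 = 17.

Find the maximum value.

Set up Lagrange conditions: grad f = lambda * grad g
  7 = 2*lambda*x
  2 = 2*lambda*y
From these: x/y = 7/2, so x = 7t, y = 2t for some t.
Substitute into constraint: (7t)^2 + (2t)^2 = 17
  t^2 * 53 = 17
  t = sqrt(17/53)
Maximum = 7*x + 2*y = (7^2 + 2^2)*t = 53 * sqrt(17/53) = sqrt(901)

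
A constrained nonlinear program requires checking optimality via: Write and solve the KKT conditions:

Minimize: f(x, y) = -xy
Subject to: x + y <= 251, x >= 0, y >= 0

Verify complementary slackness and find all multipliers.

Problem: min -xy s.t. x + y <= 251 (multiplier lambda), x >= 0 (mu_x), y >= 0 (mu_y)
KKT stationarity: -y + lambda - mu_x = 0, -x + lambda - mu_y = 0, with lambda, mu_x, mu_y >= 0
Complementary slackness: lambda*(x + y - 251) = 0, mu_x*x = 0, mu_y*y = 0
If lambda = 0: y = -mu_x <= 0 and x = -mu_y <= 0 force x = y = 0 with f = 0; but x = y = 251/2 is feasible with f = -63001/4 < 0, so this is not the minimum. Hence lambda > 0 and x + y = 251.
Try x > 0, y > 0 (so mu_x = mu_y = 0): y = lambda, x = lambda => x = y = lambda
x + y = 251 => 2*lambda = 251 => lambda = 251/2
x* = y* = 251/2 > 0, consistent with mu_x = mu_y = 0.
(Any feasible point with x = 0 or y = 0 has f = 0 > -63001/4, so the minimum is not on those boundaries.)
min(-xy) = -63001/4 (i.e. max xy = 63001/4)
Multipliers: lambda = 251/2, mu_x = 0, mu_y = 0
Complementary slackness: lambda*(x + y - 251) = 251/2*(251/2 + 251/2 - 251) = 0, mu_x*x = 0*251/2 = 0, mu_y*y = 0*251/2 = 0. Satisfied.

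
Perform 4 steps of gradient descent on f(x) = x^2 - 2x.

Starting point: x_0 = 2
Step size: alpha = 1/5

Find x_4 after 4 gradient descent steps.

f(x) = x^2 - 2x, f'(x) = 2x + (-2)
Step 1: f'(2) = 2, x_1 = 2 - 1/5 * 2 = 8/5
Step 2: f'(8/5) = 6/5, x_2 = 8/5 - 1/5 * 6/5 = 34/25
Step 3: f'(34/25) = 18/25, x_3 = 34/25 - 1/5 * 18/25 = 152/125
Step 4: f'(152/125) = 54/125, x_4 = 152/125 - 1/5 * 54/125 = 706/625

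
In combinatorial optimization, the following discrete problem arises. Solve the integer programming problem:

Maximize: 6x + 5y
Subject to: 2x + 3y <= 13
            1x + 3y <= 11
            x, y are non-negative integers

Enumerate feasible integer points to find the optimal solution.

Constraint 1: 2x + 3y <= 13
Constraint 2: 1x + 3y <= 11
Feasible x range (need y >= 0): 0 <= x <= min(13/2, 11/1) => x in {0, ..., 6}.
Enumerate feasible integer points row by row (the coefficient of y is 5 > 0, so for each x the largest feasible y gives the best value):
  x = 0: y <= min((13 - 2*0)/3, (11 - 1*0)/3) => y in {0, ..., 3}; best 6*0 + 5*3 = 15
  x = 1: y <= min((13 - 2*1)/3, (11 - 1*1)/3) => y in {0, ..., 3}; best 6*1 + 5*3 = 21
  x = 2: y <= min((13 - 2*2)/3, (11 - 1*2)/3) => y in {0, ..., 3}; best 6*2 + 5*3 = 27
  x = 3: y <= min((13 - 2*3)/3, (11 - 1*3)/3) => y in {0, ..., 2}; best 6*3 + 5*2 = 28
  x = 4: y <= min((13 - 2*4)/3, (11 - 1*4)/3) => y in {0, ..., 1}; best 6*4 + 5*1 = 29
  x = 5: y <= min((13 - 2*5)/3, (11 - 1*5)/3) => y in {0, ..., 1}; best 6*5 + 5*1 = 35
  x = 6: y <= min((13 - 2*6)/3, (11 - 1*6)/3) => y in {0}; best 6*6 + 5*0 = 36
The maximum 6x + 5y = 36 is achieved at x = 6, y = 0.
Check: 2*6 + 3*0 = 12 <= 13 and 1*6 + 3*0 = 6 <= 11.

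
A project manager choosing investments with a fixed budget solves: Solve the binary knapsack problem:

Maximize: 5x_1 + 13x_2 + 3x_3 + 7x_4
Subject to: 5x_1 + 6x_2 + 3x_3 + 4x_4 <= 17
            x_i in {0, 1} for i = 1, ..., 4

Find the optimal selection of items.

Items: item 1 (v=5, w=5), item 2 (v=13, w=6), item 3 (v=3, w=3), item 4 (v=7, w=4)
Capacity: 17
Checking all 16 subsets (w = total weight, v = total value):
  {}: w = 0, v = 0
  {1}: w = 5, v = 5
  {2}: w = 6, v = 13
  {3}: w = 3, v = 3
  {4}: w = 4, v = 7
  {1, 2}: w = 11, v = 18
  {1, 3}: w = 8, v = 8
  {1, 4}: w = 9, v = 12
  {2, 3}: w = 9, v = 16
  {2, 4}: w = 10, v = 20
  {3, 4}: w = 7, v = 10
  {1, 2, 3}: w = 14, v = 21
  {1, 2, 4}: w = 15, v = 25
  {1, 3, 4}: w = 12, v = 15
  {2, 3, 4}: w = 13, v = 23
  {1, 2, 3, 4}: w = 18 > 17, infeasible
Best feasible subset: items [1, 2, 4]
Total weight: 15 <= 17, total value: 25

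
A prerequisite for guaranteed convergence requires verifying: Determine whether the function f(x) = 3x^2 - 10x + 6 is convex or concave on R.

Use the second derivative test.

f(x) = 3x^2 - 10x + 6
f'(x) = 6x - 10
f''(x) = 6
Since f''(x) = 6 > 0 for all x, f is convex on R.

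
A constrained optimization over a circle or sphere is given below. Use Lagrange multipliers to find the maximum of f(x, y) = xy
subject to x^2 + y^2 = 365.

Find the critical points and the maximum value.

Lagrange conditions: y = 2*lambda*x and x = 2*lambda*y
If x = 0 then y = 0, violating the constraint, so x, y != 0.
Dividing: y/x = x/y => x^2 = y^2 => y = x or y = -x
Constraint: 2x^2 = 365 => x^2 = 365/2 => x = +/-sqrt(365/2)
Critical points: (sqrt(365/2), sqrt(365/2)), (-sqrt(365/2), -sqrt(365/2)), (sqrt(365/2), -sqrt(365/2)), (-sqrt(365/2), sqrt(365/2))
  y = x:  xy = x^2 = 365/2  at (sqrt(365/2), sqrt(365/2)) and (-sqrt(365/2), -sqrt(365/2))
  y = -x: xy = -x^2 = -365/2 at (sqrt(365/2), -sqrt(365/2)) and (-sqrt(365/2), sqrt(365/2))
Maximum xy = 365/2 at (sqrt(365/2), sqrt(365/2)) and (-sqrt(365/2), -sqrt(365/2))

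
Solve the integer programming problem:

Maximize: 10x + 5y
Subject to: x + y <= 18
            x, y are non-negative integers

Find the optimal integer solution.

Objective: 10x + 5y, constraint: x + y <= 18
Coefficient of x is 10 >= coefficient of y is 5, so allocate the entire budget to x.
Optimal: x = 18, y = 0, value = 180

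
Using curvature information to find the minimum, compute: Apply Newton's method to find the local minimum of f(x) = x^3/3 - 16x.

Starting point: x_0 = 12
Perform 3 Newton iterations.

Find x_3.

f(x) = x^3/3 - 16x
f'(x) = x^2 - 16, f''(x) = 2x
Newton update: x_{n+1} = x_n - (x_n^2 - 16)/(2*x_n)
Step 1: x_0 = 12, f'=128, f''=24, x_1 = 20/3
Step 2: x_1 = 20/3, f'=256/9, f''=40/3, x_2 = 68/15
Step 3: x_2 = 68/15, f'=1024/225, f''=136/15, x_3 = 1028/255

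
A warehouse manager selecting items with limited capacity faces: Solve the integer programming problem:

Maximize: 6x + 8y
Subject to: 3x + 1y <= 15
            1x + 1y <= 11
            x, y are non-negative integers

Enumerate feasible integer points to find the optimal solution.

Constraint 1: 3x + 1y <= 15
Constraint 2: 1x + 1y <= 11
Feasible x range (need y >= 0): 0 <= x <= min(15/3, 11/1) => x in {0, ..., 5}.
Enumerate feasible integer points row by row (the coefficient of y is 8 > 0, so for each x the largest feasible y gives the best value):
  x = 0: y <= min((15 - 3*0)/1, (11 - 1*0)/1) => y in {0, ..., 11}; best 6*0 + 8*11 = 88
  x = 1: y <= min((15 - 3*1)/1, (11 - 1*1)/1) => y in {0, ..., 10}; best 6*1 + 8*10 = 86
  x = 2: y <= min((15 - 3*2)/1, (11 - 1*2)/1) => y in {0, ..., 9}; best 6*2 + 8*9 = 84
  x = 3: y <= min((15 - 3*3)/1, (11 - 1*3)/1) => y in {0, ..., 6}; best 6*3 + 8*6 = 66
  x = 4: y <= min((15 - 3*4)/1, (11 - 1*4)/1) => y in {0, ..., 3}; best 6*4 + 8*3 = 48
  x = 5: y <= min((15 - 3*5)/1, (11 - 1*5)/1) => y in {0}; best 6*5 + 8*0 = 30
The maximum 6x + 8y = 88 is achieved at x = 0, y = 11.
Check: 3*0 + 1*11 = 11 <= 15 and 1*0 + 1*11 = 11 <= 11.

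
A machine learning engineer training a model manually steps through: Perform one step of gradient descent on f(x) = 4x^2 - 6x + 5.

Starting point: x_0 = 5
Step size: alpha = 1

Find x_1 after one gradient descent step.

f(x) = 4x^2 - 6x + 5
f'(x) = 8x - 6
f'(5) = 8*5 + (-6) = 34
x_1 = x_0 - alpha * f'(x_0) = 5 - 1 * 34 = -29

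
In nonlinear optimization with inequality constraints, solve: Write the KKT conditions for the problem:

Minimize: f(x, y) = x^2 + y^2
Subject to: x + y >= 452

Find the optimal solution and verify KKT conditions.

KKT conditions for min x^2 + y^2 s.t. x + y >= 452:
Stationarity: 2x = mu, 2y = mu
So x = y = mu/2.
Complementary slackness: mu*(x + y - 452) = 0
Primal feasibility: x + y >= 452; dual feasibility: mu >= 0
If mu = 0 then x = y = 0, but 0 + 0 < 452 is infeasible, so the constraint is active.
Constraint active: x + y = 2*(mu/2) = 452 => mu = 452
x = y = 226, f = 102152
Verify: stationarity 2*226 = 452 = mu; primal 226 + 226 = 452 >= 452; dual mu = 452 >= 0; complementary slackness 452*(452 - 452) = 0. All KKT conditions hold.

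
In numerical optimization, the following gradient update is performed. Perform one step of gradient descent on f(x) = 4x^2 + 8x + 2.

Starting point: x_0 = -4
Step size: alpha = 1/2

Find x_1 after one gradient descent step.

f(x) = 4x^2 + 8x + 2
f'(x) = 8x + 8
f'(-4) = 8*-4 + (8) = -24
x_1 = x_0 - alpha * f'(x_0) = -4 - 1/2 * -24 = 8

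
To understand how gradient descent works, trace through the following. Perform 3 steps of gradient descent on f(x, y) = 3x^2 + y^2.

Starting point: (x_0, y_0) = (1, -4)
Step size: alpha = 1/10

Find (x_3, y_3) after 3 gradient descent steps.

f(x,y) = 3x^2 + y^2
grad_x = 6x + 0y, grad_y = 2y + 0x
Step 1: grad = (6, -8), (2/5, -16/5)
Step 2: grad = (12/5, -32/5), (4/25, -64/25)
Step 3: grad = (24/25, -128/25), (8/125, -256/125)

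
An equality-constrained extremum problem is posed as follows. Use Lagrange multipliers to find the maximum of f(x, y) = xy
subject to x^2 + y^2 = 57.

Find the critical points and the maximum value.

Lagrange conditions: y = 2*lambda*x and x = 2*lambda*y
If x = 0 then y = 0, violating the constraint, so x, y != 0.
Dividing: y/x = x/y => x^2 = y^2 => y = x or y = -x
Constraint: 2x^2 = 57 => x^2 = 57/2 => x = +/-sqrt(57/2)
Critical points: (sqrt(57/2), sqrt(57/2)), (-sqrt(57/2), -sqrt(57/2)), (sqrt(57/2), -sqrt(57/2)), (-sqrt(57/2), sqrt(57/2))
  y = x:  xy = x^2 = 57/2  at (sqrt(57/2), sqrt(57/2)) and (-sqrt(57/2), -sqrt(57/2))
  y = -x: xy = -x^2 = -57/2 at (sqrt(57/2), -sqrt(57/2)) and (-sqrt(57/2), sqrt(57/2))
Maximum xy = 57/2 at (sqrt(57/2), sqrt(57/2)) and (-sqrt(57/2), -sqrt(57/2))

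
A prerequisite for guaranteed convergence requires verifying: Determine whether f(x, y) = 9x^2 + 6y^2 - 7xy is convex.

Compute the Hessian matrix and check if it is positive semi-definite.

f(x,y) = 9x^2 + 6y^2 - 7xy
Hessian H = [[18, -7], [-7, 12]]
trace(H) = 30, det(H) = 167
Eigenvalues: (30 +/- sqrt(232)) / 2 = 22.62, 7.384
Since both eigenvalues > 0, f is convex.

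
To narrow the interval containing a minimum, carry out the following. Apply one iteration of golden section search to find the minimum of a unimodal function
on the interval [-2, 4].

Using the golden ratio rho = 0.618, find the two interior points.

Golden section search on [-2, 4].
Golden ratio rho = 0.618 (approx).
Interior points:
  x_1 = -2 + (1-0.618)*6 = 0.2920
  x_2 = -2 + 0.618*6 = 1.7080
Compare f(x_1) and f(x_2) to determine which subinterval to keep.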